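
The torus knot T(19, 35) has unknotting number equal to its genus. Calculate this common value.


For a torus knot T(p,q), both the unknotting number and genus equal (p-1)(q-1)/2.
= (19-1)(35-1)/2
= 18*34/2
= 612/2 = 306

306


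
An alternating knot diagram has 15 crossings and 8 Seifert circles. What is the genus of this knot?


For alternating knots, g = (c - s + 1)/2.
= (15 - 8 + 1)/2
= 8/2 = 4

4


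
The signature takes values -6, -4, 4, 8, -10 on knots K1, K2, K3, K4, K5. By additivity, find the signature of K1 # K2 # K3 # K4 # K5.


The signature is additive under connected sum.
signature(K1 # K2 # K3 # K4 # K5) = (-6) + (-4) + (4) + (8) + (-10)
= -8

-8


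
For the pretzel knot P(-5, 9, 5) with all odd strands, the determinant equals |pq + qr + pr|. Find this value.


Step 1: Compute pq + qr + pr.
pq = (-5)*9 = -45
qr = 9*5 = 45
pr = (-5)*5 = -25
pq + qr + pr = -45 + 45 + (-25) = -25
Step 2: Take absolute value.
det(P(-5,9,5)) = |-25| = 25

25


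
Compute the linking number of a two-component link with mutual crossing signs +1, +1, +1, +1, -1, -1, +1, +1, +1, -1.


Step 1: Count positive crossings: 7
Step 2: Count negative crossings: 3
Step 3: Sum of signs = 7 - 3 = 4
Step 4: Linking number = sum/2 = 4/2 = 2

2


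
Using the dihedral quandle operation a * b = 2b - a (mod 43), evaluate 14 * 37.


14 * 37 = 2*37 - 14 mod 43
= 74 - 14 mod 43
= 60 mod 43 = 17

17


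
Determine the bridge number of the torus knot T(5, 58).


The bridge number of T(p,q) is min(p,q).
min(5, 58) = 5

5


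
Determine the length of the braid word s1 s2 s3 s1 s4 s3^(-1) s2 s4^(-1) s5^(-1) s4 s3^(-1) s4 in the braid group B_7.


The word length counts the number of generators (including inverses).
Listing each generator: s1, s2, s3, s1, s4, s3^(-1), s2, s4^(-1), s5^(-1), s4, s3^(-1), s4
There are 12 generators in this braid word.

12


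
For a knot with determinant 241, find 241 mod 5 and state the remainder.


Step 1: A knot is p-colorable if and only if p divides its determinant.
Step 2: Compute 241 mod 5.
241 = 48 * 5 + 1
Step 3: 241 mod 5 = 1
Step 4: The knot is 5-colorable: no

1


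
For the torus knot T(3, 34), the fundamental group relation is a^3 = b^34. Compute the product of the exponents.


The relation is a^3 = b^34.
Product of exponents = 3 * 34
= 102

102


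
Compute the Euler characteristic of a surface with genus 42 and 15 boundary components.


chi = 2 - 2g - b
= 2 - 2*42 - 15
= 2 - 84 - 15 = -97

-97


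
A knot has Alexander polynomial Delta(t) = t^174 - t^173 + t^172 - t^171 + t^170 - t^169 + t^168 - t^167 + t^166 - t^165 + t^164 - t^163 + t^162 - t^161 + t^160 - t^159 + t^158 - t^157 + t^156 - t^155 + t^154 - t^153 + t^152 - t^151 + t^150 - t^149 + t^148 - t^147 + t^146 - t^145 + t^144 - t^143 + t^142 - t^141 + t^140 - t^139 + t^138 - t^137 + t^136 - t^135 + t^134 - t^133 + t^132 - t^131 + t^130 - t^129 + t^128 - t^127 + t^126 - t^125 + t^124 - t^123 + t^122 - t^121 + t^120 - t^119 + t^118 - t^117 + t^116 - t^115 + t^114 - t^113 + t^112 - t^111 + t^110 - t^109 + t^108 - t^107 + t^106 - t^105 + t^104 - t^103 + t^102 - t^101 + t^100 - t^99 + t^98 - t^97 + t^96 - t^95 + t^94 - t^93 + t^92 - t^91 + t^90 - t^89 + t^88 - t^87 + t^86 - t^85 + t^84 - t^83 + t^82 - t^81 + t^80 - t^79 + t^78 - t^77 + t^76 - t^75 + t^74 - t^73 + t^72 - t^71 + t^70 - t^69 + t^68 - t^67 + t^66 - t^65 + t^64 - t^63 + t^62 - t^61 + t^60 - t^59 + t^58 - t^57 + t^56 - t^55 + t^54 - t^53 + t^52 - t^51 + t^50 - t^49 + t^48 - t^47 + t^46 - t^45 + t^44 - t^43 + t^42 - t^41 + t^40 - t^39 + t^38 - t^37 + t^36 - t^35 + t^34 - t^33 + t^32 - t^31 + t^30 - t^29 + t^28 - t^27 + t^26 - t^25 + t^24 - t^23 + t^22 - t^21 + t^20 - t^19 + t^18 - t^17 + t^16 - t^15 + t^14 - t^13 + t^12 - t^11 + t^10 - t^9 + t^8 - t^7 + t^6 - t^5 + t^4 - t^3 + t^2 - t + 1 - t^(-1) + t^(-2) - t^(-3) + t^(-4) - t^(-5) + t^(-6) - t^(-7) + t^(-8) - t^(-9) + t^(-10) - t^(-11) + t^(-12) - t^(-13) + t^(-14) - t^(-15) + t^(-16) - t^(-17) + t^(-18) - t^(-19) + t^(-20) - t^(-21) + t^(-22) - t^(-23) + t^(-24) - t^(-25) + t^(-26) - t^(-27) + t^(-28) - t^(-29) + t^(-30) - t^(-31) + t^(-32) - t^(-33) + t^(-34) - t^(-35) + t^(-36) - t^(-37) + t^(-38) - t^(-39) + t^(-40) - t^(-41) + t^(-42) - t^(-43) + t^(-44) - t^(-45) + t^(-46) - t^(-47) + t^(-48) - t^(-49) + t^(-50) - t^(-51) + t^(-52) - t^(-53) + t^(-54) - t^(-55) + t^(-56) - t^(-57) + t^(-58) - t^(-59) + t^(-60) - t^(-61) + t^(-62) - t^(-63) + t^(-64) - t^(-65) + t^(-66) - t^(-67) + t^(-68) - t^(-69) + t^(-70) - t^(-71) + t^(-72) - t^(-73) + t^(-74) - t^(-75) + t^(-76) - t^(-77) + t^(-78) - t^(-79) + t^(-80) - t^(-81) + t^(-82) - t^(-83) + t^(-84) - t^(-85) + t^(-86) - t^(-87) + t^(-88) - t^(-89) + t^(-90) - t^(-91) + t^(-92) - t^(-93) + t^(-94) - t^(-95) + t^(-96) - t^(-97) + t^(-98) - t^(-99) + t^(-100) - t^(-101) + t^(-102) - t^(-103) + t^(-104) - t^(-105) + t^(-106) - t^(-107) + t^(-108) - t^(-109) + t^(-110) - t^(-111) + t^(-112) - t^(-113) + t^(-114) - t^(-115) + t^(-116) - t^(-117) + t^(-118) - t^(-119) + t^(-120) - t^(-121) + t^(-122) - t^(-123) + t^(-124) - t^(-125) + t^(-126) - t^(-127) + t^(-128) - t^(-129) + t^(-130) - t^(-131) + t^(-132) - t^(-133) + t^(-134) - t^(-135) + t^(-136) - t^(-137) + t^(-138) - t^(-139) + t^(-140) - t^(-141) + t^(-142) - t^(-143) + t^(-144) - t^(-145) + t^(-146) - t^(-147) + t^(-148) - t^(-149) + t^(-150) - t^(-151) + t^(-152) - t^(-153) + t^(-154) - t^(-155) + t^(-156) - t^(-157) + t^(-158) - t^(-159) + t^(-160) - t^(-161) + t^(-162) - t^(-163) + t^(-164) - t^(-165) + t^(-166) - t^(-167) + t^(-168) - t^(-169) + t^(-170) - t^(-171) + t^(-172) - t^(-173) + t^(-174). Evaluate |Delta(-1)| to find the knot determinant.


Step 1: The polynomial has 349 terms with alternating signs, exponents from 174 down to -174.
Step 2: Substitute t = -1. The i-th term has coefficient (-1)^i and exponent (m-i),
  so its value is (-1)^i * (-1)^(m-i) = (-1)^m = 1 for every i.
Step 3: All 349 terms equal 1, so Delta(-1) = 349 * (1) = 349
Step 4: |Delta(-1)| = 349

349


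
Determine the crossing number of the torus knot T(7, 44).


For a torus knot T(p, q) with gcd(p,q)=1,
the crossing number is min(p*(q-1), q*(p-1)).
p*(q-1) = 7*43 = 301
q*(p-1) = 44*6 = 264
min(301, 264) = 264

264


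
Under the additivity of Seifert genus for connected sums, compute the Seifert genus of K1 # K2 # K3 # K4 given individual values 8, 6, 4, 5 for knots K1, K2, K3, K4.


The Seifert genus is additive under connected sum.
Seifert genus(K1 # K2 # K3 # K4) = (8) + (6) + (4) + (5)
= 23

23


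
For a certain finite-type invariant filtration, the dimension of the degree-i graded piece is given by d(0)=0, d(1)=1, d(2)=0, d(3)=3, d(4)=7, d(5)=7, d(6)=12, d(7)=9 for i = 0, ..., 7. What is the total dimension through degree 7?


Total dimension = d(0) + d(1) + ... + d(7)
= 0 + 1 + 0 + 3 + 7 + 7 + 12 + 9
= 39

39


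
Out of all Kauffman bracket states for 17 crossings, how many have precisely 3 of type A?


We choose which 3 of 17 crossings get A-smoothings.
C(17, 3) = 17! / (3! * 14!)
= 680

680


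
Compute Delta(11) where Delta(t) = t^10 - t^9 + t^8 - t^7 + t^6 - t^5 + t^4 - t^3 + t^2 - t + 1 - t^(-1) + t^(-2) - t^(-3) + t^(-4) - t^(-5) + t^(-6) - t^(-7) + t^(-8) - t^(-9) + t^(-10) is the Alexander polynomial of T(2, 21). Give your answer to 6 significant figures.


Substituting t = 11 into Delta(t) = t^10 - t^9 + t^8 - t^7 + t^6 - t^5 + t^4 - t^3 + t^2 - t + 1 - t^(-1) + t^(-2) - t^(-3) + t^(-4) - t^(-5) + t^(-6) - t^(-7) + t^(-8) - t^(-9) + t^(-10):
Term values: (25937424601) + (-2357947691) + (214358881) + (-19487171) + (1771561) + (-161051) + (14641) + (-1331) + (121) + (-11) + (1) + (-0.0909091) + (0.00826446) + (-0.000751315) + (6.83013e-05) + (-6.20921e-06) + (5.64474e-07) + (-5.13158e-08) + (4.66507e-09) + (-4.24098e-10) + (3.85543e-11)
Sum = 2.377597255e+10
Rounded to 6 significant figures: 2.3776e+10

2.3776e+10


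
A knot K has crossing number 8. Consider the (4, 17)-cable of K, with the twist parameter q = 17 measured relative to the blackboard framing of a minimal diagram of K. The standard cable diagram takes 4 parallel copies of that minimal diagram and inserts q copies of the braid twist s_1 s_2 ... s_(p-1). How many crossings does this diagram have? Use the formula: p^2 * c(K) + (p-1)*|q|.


Step 1: Each of the c(K) crossings of the companion diagram becomes p*p = p^2 crossings among the p parallel strands, and each of the |q| twists s_1 s_2 ... s_(p-1) adds (p-1) crossings.
  Crossings = p^2 * c(K) + (p-1)*|q|
Step 2: = 4^2 * 8 + (4-1)*17
Step 3: = 16*8 + 3*17
Step 4: = 128 + 51 = 179

179


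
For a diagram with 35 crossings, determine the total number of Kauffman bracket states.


Each crossing contributes 2 choices (A-smoothing or B-smoothing).
Total states = 2^35 = 34359738368

34359738368


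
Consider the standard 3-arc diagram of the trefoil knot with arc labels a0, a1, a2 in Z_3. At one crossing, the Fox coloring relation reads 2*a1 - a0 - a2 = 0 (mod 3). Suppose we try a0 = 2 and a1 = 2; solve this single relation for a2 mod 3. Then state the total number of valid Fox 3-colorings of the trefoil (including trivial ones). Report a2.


Step 1: Apply the given crossing relation 2*a1 - a0 - a2 = 0 (mod 3).
  a2 = 2*a1 - a0 mod 3
  a2 = 2*2 - 2 mod 3
  a2 = 4 - 2 mod 3
  a2 = 2 mod 3 = 2
Step 2: The trefoil has determinant 3.
  Number of Fox p-colorings (p prime) is p^2 if p = 3, else p.
  Since p = 3 divides det = 3, the trefoil is 3-colorable.
  (Indeed for p = 3 any choice of a0, a1 extends to a valid coloring; the trial (a0, a1, a2) = (2, 2, 2) satisfies all three crossing relations.)
  Total colorings = 3^2 = 9
Step 3: a2 = 2, total Fox 3-colorings = 9

2


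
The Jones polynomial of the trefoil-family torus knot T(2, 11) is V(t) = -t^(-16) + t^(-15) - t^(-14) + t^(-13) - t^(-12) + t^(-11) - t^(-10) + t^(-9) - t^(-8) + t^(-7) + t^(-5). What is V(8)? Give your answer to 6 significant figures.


Substituting t = 8 into V(t) = -t^(-16) + t^(-15) - t^(-14) + t^(-13) - t^(-12) + t^(-11) - t^(-10) + t^(-9) - t^(-8) + t^(-7) + t^(-5):
  (-)t^(-16) = -3.55271e-15
  (+)t^(-15) = 2.84217e-14
  (-)t^(-14) = -2.27374e-13
  (+)t^(-13) = 1.81899e-12
  (-)t^(-12) = -1.45519e-11
  (+)t^(-11) = 1.16415e-10
  (-)t^(-10) = -9.31323e-10
  (+)t^(-9) = 7.45058e-09
  (-)t^(-8) = -5.96046e-08
  (+)t^(-7) = 4.76837e-07
  (+)t^(-5) = 3.05176e-05
Sum = (-3.55271e-15) + (2.84217e-14) + (-2.27374e-13) + (1.81899e-12) + (-1.45519e-11) + (1.16415e-10) + (-9.31323e-10) + (7.45058e-09) + (-5.96046e-08) + (4.76837e-07) + (3.05176e-05)
= 3.094143338e-05
Rounded to 6 significant figures: 3.09414e-05

3.09414e-05


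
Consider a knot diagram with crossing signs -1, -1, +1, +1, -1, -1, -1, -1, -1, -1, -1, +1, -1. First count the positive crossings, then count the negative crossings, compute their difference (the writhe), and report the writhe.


Step 1: Count positive crossings (+1).
Positive crossings: 3
Step 2: Count negative crossings (-1).
Negative crossings: 10
Step 3: Writhe = (positive) - (negative)
w = 3 - 10 = -7
Step 4: |w| = 7, and w is negative

-7


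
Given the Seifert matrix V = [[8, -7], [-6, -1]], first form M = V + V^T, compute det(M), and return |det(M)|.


Step 1: Form V + V^T where V = [[8, -7], [-6, -1]]
  V^T = [[8, -6], [-7, -1]]
  V + V^T = [[16, -13], [-13, -2]]
Step 2: det(V + V^T) = 16*(-2) - (-13)*(-13)
  = -32 - 169 = -201
Step 3: Knot determinant = |det(V + V^T)| = |-201| = 201

201


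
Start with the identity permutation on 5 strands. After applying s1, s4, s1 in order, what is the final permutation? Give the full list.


Starting with identity [1, 2, 3, 4, 5].
Apply generators in sequence:
  After s1: [2, 1, 3, 4, 5]
  After s4: [2, 1, 3, 5, 4]
  After s1: [1, 2, 3, 5, 4]
Final permutation: [1, 2, 3, 5, 4]

[1, 2, 3, 5, 4]


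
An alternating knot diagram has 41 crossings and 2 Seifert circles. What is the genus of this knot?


For alternating knots, g = (c - s + 1)/2.
= (41 - 2 + 1)/2
= 40/2 = 20

20


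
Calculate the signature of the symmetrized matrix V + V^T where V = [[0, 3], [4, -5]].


Step 1: V + V^T = [[0, 7], [7, -10]]
Step 2: trace = -10, det = -49
Step 3: Discriminant = (-10)^2 - 4*(-49) = 296
Step 4: Eigenvalues: 3.60233, -13.6023
Step 5: Signature = (# positive eigenvalues) - (# negative eigenvalues) = 0

0


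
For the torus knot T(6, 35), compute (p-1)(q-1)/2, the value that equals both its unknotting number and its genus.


For a torus knot T(p,q), both the unknotting number and genus equal (p-1)(q-1)/2.
= (6-1)(35-1)/2
= 5*34/2
= 170/2 = 85

85


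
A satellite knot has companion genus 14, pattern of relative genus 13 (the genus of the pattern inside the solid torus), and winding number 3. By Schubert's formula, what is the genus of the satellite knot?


Schubert: g(satellite) = g_rel(pattern) + |winding| * g(companion),
where g_rel(pattern) is the genus of the pattern relative to the solid torus.
= 13 + 3 * 14
= 13 + 42 = 55

55


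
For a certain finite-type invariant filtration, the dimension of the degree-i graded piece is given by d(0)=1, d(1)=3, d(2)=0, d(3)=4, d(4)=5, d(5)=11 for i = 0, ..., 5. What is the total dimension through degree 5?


Total dimension = d(0) + d(1) + ... + d(5)
= 1 + 3 + 0 + 4 + 5 + 11
= 24

24


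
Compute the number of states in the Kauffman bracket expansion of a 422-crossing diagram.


Each crossing contributes 2 choices (A-smoothing or B-smoothing).
Total states = 2^422 = 10830740992659433045228180406808920716548582325686783496759685861775864483615725089999900023844295226942934417817982702456930304

10830740992659433045228180406808920716548582325686783496759685861775864483615725089999900023844295226942934417817982702456930304


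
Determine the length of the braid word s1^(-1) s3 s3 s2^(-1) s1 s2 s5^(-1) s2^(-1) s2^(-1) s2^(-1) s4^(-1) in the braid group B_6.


The word length counts the number of generators (including inverses).
Listing each generator: s1^(-1), s3, s3, s2^(-1), s1, s2, s5^(-1), s2^(-1), s2^(-1), s2^(-1), s4^(-1)
There are 11 generators in this braid word.

11


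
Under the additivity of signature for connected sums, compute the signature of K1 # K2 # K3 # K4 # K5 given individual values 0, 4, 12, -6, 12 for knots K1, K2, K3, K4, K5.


The signature is additive under connected sum.
signature(K1 # K2 # K3 # K4 # K5) = (0) + (4) + (12) + (-6) + (12)
= 22

22


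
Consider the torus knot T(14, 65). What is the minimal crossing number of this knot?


For a torus knot T(p, q) with gcd(p,q)=1,
the crossing number is min(p*(q-1), q*(p-1)).
p*(q-1) = 14*64 = 896
q*(p-1) = 65*13 = 845
min(896, 845) = 845

845


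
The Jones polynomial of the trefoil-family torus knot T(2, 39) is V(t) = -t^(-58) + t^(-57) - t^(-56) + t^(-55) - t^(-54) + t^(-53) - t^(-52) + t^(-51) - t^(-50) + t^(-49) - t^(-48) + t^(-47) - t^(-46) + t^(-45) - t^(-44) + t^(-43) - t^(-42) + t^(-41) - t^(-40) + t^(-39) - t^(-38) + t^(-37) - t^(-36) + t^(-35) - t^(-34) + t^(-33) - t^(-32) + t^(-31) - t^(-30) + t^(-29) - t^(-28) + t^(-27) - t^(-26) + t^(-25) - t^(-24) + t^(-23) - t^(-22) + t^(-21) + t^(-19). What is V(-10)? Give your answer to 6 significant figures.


Substituting t = -10 into V(t) = -t^(-58) + t^(-57) - t^(-56) + t^(-55) - t^(-54) + t^(-53) - t^(-52) + t^(-51) - t^(-50) + t^(-49) - t^(-48) + t^(-47) - t^(-46) + t^(-45) - t^(-44) + t^(-43) - t^(-42) + t^(-41) - t^(-40) + t^(-39) - t^(-38) + t^(-37) - t^(-36) + t^(-35) - t^(-34) + t^(-33) - t^(-32) + t^(-31) - t^(-30) + t^(-29) - t^(-28) + t^(-27) - t^(-26) + t^(-25) - t^(-24) + t^(-23) - t^(-22) + t^(-21) + t^(-19):
  (-)t^(-58) = -1e-58
  (+)t^(-57) = -1e-57
  (-)t^(-56) = -1e-56
  (+)t^(-55) = -1e-55
  (-)t^(-54) = -1e-54
  (+)t^(-53) = -1e-53
  (-)t^(-52) = -1e-52
  (+)t^(-51) = -1e-51
  (-)t^(-50) = -1e-50
  (+)t^(-49) = -1e-49
  (-)t^(-48) = -1e-48
  (+)t^(-47) = -1e-47
  (-)t^(-46) = -1e-46
  (+)t^(-45) = -1e-45
  (-)t^(-44) = -1e-44
  (+)t^(-43) = -1e-43
  (-)t^(-42) = -1e-42
  (+)t^(-41) = -1e-41
  (-)t^(-40) = -1e-40
  (+)t^(-39) = -1e-39
  (-)t^(-38) = -1e-38
  (+)t^(-37) = -1e-37
  (-)t^(-36) = -1e-36
  (+)t^(-35) = -1e-35
  (-)t^(-34) = -1e-34
  (+)t^(-33) = -1e-33
  (-)t^(-32) = -1e-32
  (+)t^(-31) = -1e-31
  (-)t^(-30) = -1e-30
  (+)t^(-29) = -1e-29
  (-)t^(-28) = -1e-28
  (+)t^(-27) = -1e-27
  (-)t^(-26) = -1e-26
  (+)t^(-25) = -1e-25
  (-)t^(-24) = -1e-24
  (+)t^(-23) = -1e-23
  (-)t^(-22) = -1e-22
  (+)t^(-21) = -1e-21
  (+)t^(-19) = -1e-19
Sum = (-1e-58) + (-1e-57) + (-1e-56) + (-1e-55) + (-1e-54) + (-1e-53) + (-1e-52) + (-1e-51) + (-1e-50) + (-1e-49) + (-1e-48) + (-1e-47) + (-1e-46) + (-1e-45) + (-1e-44) + (-1e-43) + (-1e-42) + (-1e-41) + (-1e-40) + (-1e-39) + (-1e-38) + (-1e-37) + (-1e-36) + (-1e-35) + (-1e-34) + (-1e-33) + (-1e-32) + (-1e-31) + (-1e-30) + (-1e-29) + (-1e-28) + (-1e-27) + (-1e-26) + (-1e-25) + (-1e-24) + (-1e-23) + (-1e-22) + (-1e-21) + (-1e-19)
= -1.011111111e-19
Rounded to 6 significant figures: -1.01111e-19

-1.01111e-19


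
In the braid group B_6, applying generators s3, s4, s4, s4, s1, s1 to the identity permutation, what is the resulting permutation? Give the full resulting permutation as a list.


Starting with identity [1, 2, 3, 4, 5, 6].
Apply generators in sequence:
  After s3: [1, 2, 4, 3, 5, 6]
  After s4: [1, 2, 4, 5, 3, 6]
  After s4: [1, 2, 4, 3, 5, 6]
  After s4: [1, 2, 4, 5, 3, 6]
  After s1: [2, 1, 4, 5, 3, 6]
  After s1: [1, 2, 4, 5, 3, 6]
Final permutation: [1, 2, 4, 5, 3, 6]

[1, 2, 4, 5, 3, 6]


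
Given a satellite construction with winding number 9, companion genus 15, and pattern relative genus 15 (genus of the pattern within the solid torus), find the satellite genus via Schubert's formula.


Schubert: g(satellite) = g_rel(pattern) + |winding| * g(companion),
where g_rel(pattern) is the genus of the pattern relative to the solid torus.
= 15 + 9 * 15
= 15 + 135 = 150

150


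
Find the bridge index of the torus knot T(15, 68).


The bridge number of T(p,q) is min(p,q).
min(15, 68) = 15

15


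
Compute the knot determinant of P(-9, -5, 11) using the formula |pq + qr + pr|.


Step 1: Compute pq + qr + pr.
pq = (-9)*(-5) = 45
qr = (-5)*11 = -55
pr = (-9)*11 = -99
pq + qr + pr = 45 + (-55) + (-99) = -109
Step 2: Take absolute value.
det(P(-9,-5,11)) = |-109| = 109

109


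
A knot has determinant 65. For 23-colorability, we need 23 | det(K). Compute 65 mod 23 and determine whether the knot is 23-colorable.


Step 1: A knot is p-colorable if and only if p divides its determinant.
Step 2: Compute 65 mod 23.
65 = 2 * 23 + 19
Step 3: 65 mod 23 = 19
Step 4: The knot is 23-colorable: no

19


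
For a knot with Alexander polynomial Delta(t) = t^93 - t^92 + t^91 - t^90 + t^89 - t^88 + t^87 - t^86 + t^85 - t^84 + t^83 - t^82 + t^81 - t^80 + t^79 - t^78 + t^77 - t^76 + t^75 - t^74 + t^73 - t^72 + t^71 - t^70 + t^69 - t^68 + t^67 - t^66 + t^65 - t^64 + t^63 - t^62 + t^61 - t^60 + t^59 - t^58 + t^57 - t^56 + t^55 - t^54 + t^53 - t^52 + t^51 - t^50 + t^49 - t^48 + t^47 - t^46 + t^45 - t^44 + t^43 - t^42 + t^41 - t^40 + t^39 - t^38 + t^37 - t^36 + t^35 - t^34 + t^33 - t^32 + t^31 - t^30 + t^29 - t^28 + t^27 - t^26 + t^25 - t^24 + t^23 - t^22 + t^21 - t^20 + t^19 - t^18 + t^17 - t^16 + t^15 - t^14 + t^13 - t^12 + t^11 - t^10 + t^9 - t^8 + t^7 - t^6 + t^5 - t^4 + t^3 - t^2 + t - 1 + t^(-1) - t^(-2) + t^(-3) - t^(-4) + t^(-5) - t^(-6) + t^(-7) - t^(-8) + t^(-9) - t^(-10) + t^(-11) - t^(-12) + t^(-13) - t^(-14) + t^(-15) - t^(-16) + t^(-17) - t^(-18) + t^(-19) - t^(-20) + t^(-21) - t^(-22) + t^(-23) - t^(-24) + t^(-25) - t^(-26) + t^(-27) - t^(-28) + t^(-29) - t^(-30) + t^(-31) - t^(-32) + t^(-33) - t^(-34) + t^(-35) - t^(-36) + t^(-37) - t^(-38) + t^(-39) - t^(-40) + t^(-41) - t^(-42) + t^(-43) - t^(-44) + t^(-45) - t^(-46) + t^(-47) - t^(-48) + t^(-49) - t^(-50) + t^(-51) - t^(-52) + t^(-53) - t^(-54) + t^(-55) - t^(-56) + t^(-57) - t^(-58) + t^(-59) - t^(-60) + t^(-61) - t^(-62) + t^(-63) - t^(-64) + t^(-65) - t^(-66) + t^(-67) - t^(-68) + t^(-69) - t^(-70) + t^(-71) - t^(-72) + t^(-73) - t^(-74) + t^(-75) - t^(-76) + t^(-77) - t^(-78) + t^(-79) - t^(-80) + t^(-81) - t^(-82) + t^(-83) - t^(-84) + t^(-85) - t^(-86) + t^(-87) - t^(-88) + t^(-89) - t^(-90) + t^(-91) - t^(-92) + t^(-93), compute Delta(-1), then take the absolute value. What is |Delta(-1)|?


Step 1: The polynomial has 187 terms with alternating signs, exponents from 93 down to -93.
Step 2: Substitute t = -1. The i-th term has coefficient (-1)^i and exponent (m-i),
  so its value is (-1)^i * (-1)^(m-i) = (-1)^m = -1 for every i.
Step 3: All 187 terms equal -1, so Delta(-1) = 187 * (-1) = -187
Step 4: |Delta(-1)| = 187

187


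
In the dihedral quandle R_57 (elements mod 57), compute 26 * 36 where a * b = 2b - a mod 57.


26 * 36 = 2*36 - 26 mod 57
= 72 - 26 mod 57
= 46 mod 57 = 46

46


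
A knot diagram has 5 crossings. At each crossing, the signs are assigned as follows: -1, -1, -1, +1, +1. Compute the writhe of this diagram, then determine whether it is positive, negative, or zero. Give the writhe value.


Step 1: Count positive crossings (+1).
Positive crossings: 2
Step 2: Count negative crossings (-1).
Negative crossings: 3
Step 3: Writhe = (positive) - (negative)
w = 2 - 3 = -1
Step 4: |w| = 1, and w is negative

-1


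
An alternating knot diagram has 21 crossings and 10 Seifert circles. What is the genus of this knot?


For alternating knots, g = (c - s + 1)/2.
= (21 - 10 + 1)/2
= 12/2 = 6

6


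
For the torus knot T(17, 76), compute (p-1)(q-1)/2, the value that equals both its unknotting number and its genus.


For a torus knot T(p,q), both the unknotting number and genus equal (p-1)(q-1)/2.
= (17-1)(76-1)/2
= 16*75/2
= 1200/2 = 600

600


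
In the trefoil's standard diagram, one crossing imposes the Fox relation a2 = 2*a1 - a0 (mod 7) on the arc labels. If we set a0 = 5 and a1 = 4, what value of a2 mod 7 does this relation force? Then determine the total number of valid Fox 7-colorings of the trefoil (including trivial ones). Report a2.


Step 1: Apply the given crossing relation 2*a1 - a0 - a2 = 0 (mod 7).
  a2 = 2*a1 - a0 mod 7
  a2 = 2*4 - 5 mod 7
  a2 = 8 - 5 mod 7
  a2 = 3 mod 7 = 3
Step 2: The trefoil has determinant 3.
  Number of Fox p-colorings (p prime) is p^2 if p = 3, else p.
  Since 7 does not divide 3, only trivial (constant) colorings exist.
  (So the trial a0 = 5, a1 = 4 with a0 != a1 does NOT extend to a valid coloring of the whole trefoil: the other two crossing relations require 3*(a1 - a0) = 0 (mod 7), which fails.)
  Total colorings = 7
Step 3: a2 = 3, total Fox 7-colorings = 7

3


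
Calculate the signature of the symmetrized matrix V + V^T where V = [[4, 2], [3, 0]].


Step 1: V + V^T = [[8, 5], [5, 0]]
Step 2: trace = 8, det = -25
Step 3: Discriminant = 8^2 - 4*(-25) = 164
Step 4: Eigenvalues: 10.4031, -2.40312
Step 5: Signature = (# positive eigenvalues) - (# negative eigenvalues) = 0

0


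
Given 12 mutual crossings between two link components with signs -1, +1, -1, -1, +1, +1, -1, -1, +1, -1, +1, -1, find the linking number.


Step 1: Count positive crossings: 5
Step 2: Count negative crossings: 7
Step 3: Sum of signs = 5 - 7 = -2
Step 4: Linking number = sum/2 = -2/2 = -1

-1


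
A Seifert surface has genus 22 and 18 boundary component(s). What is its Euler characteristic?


chi = 2 - 2g - b
= 2 - 2*22 - 18
= 2 - 44 - 18 = -60

-60


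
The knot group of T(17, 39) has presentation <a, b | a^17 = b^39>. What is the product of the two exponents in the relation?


The relation is a^17 = b^39.
Product of exponents = 17 * 39
= 663

663


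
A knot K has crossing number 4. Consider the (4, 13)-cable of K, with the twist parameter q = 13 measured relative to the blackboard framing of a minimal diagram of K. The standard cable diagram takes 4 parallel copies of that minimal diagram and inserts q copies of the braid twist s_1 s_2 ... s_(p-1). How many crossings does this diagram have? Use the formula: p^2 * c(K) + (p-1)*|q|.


Step 1: Each of the c(K) crossings of the companion diagram becomes p*p = p^2 crossings among the p parallel strands, and each of the |q| twists s_1 s_2 ... s_(p-1) adds (p-1) crossings.
  Crossings = p^2 * c(K) + (p-1)*|q|
Step 2: = 4^2 * 4 + (4-1)*13
Step 3: = 16*4 + 3*13
Step 4: = 64 + 39 = 103

103


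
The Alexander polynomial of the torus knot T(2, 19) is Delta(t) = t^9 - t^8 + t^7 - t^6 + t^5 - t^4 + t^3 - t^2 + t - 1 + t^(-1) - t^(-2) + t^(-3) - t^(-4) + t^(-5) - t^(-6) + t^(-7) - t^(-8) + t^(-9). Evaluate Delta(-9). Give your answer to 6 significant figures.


Substituting t = -9 into Delta(t) = t^9 - t^8 + t^7 - t^6 + t^5 - t^4 + t^3 - t^2 + t - 1 + t^(-1) - t^(-2) + t^(-3) - t^(-4) + t^(-5) - t^(-6) + t^(-7) - t^(-8) + t^(-9):
Term values: (-387420489) + (-43046721) + (-4782969) + (-531441) + (-59049) + (-6561) + (-729) + (-81) + (-9) + (-1) + (-0.111111) + (-0.0123457) + (-0.00137174) + (-0.000152416) + (-1.69351e-05) + (-1.88168e-06) + (-2.09075e-07) + (-2.32306e-08) + (-2.58117e-09)
Sum = -435848050.1
Rounded to 6 significant figures: -4.35848e+08

-4.35848e+08


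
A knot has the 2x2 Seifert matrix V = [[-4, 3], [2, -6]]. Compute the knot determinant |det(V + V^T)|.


Step 1: Form V + V^T where V = [[-4, 3], [2, -6]]
  V^T = [[-4, 2], [3, -6]]
  V + V^T = [[-8, 5], [5, -12]]
Step 2: det(V + V^T) = (-8)*(-12) - 5*5
  = 96 - 25 = 71
Step 3: Knot determinant = |det(V + V^T)| = |71| = 71

71


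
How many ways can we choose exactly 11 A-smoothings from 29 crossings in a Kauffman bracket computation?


We choose which 11 of 29 crossings get A-smoothings.
C(29, 11) = 29! / (11! * 18!)
= 34597290

34597290


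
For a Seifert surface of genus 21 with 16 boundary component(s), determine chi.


chi = 2 - 2g - b
= 2 - 2*21 - 16
= 2 - 42 - 16 = -56

-56


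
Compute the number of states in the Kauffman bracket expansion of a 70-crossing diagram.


Each crossing contributes 2 choices (A-smoothing or B-smoothing).
Total states = 2^70 = 1180591620717411303424

1180591620717411303424


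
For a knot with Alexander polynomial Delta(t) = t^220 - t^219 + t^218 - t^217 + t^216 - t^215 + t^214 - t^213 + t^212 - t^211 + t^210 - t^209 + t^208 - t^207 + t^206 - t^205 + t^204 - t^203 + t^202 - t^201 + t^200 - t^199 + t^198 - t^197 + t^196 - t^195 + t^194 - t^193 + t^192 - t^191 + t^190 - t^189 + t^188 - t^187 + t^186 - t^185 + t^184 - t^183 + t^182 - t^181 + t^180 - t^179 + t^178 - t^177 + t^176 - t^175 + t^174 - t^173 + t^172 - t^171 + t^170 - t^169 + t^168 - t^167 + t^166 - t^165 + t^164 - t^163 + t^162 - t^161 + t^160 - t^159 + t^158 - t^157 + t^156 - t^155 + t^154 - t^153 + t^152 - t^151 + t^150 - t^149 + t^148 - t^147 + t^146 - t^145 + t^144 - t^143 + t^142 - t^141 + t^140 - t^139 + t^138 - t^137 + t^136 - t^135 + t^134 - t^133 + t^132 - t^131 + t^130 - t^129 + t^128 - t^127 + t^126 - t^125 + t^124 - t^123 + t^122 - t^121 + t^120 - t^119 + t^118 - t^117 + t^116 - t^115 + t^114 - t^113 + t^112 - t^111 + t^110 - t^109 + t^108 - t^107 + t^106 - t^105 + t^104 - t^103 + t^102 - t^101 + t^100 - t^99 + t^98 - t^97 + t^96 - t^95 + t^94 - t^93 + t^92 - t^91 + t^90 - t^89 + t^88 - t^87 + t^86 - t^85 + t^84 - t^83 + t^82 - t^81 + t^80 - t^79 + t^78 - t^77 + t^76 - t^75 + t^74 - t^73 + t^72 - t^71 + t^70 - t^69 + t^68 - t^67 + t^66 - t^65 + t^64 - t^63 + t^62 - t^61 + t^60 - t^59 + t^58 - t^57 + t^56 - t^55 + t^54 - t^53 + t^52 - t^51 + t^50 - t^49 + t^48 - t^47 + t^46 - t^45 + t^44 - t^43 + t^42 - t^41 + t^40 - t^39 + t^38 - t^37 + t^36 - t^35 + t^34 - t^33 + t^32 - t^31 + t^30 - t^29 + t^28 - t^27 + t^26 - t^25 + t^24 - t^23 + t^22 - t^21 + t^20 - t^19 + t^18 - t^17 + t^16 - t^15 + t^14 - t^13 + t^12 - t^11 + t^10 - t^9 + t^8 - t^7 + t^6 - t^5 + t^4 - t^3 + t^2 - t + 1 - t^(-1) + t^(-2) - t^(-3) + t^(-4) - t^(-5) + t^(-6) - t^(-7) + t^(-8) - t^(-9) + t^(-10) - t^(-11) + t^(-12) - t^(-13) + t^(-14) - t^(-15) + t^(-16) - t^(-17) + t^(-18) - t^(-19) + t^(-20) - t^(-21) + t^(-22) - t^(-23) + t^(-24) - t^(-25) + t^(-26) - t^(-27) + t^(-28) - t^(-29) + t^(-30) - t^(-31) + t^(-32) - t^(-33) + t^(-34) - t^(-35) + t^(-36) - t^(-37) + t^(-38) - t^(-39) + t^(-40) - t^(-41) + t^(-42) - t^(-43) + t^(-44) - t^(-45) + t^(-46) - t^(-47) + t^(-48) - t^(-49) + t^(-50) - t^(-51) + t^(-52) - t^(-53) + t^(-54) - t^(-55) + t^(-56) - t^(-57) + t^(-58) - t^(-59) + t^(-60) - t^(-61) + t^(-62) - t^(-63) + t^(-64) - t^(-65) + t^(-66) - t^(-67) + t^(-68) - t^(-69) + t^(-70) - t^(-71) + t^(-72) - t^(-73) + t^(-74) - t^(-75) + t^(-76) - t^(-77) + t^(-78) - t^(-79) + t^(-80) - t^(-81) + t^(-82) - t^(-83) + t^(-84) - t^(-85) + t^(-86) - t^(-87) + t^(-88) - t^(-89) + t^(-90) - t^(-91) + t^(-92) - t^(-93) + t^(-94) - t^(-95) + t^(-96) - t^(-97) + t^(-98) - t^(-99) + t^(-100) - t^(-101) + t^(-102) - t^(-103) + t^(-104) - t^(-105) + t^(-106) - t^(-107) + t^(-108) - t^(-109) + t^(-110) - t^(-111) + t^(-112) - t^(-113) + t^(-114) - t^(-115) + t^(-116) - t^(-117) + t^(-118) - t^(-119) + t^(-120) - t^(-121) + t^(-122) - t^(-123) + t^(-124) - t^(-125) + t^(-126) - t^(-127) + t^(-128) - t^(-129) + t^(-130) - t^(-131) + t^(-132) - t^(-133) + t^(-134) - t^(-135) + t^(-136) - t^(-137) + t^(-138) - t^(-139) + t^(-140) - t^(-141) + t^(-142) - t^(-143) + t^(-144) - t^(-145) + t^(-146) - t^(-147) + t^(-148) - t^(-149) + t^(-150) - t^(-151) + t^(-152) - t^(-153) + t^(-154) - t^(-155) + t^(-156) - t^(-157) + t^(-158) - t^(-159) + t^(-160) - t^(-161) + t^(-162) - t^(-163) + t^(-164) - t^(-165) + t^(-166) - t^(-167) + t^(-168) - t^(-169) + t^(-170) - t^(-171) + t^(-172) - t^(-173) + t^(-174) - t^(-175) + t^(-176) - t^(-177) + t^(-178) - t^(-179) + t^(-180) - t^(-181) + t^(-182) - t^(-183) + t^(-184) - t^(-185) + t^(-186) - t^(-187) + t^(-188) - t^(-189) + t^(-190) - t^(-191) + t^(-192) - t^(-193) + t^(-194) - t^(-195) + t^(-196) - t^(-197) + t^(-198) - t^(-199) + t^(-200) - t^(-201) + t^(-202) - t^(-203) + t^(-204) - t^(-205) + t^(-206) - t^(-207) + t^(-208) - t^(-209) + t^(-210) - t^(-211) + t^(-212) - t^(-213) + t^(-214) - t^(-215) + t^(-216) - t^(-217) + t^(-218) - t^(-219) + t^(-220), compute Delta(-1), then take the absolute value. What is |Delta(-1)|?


Step 1: The polynomial has 441 terms with alternating signs, exponents from 220 down to -220.
Step 2: Substitute t = -1. The i-th term has coefficient (-1)^i and exponent (m-i),
  so its value is (-1)^i * (-1)^(m-i) = (-1)^m = 1 for every i.
Step 3: All 441 terms equal 1, so Delta(-1) = 441 * (1) = 441
Step 4: |Delta(-1)| = 441

441


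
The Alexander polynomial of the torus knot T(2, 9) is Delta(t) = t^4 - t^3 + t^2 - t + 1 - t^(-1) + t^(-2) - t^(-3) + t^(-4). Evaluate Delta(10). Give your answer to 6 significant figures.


Substituting t = 10 into Delta(t) = t^4 - t^3 + t^2 - t + 1 - t^(-1) + t^(-2) - t^(-3) + t^(-4):
Term values: (10000) + (-1000) + (100) + (-10) + (1) + (-0.1) + (0.01) + (-0.001) + (0.0001)
Sum = 9090.9091
Rounded to 6 significant figures: 9090.91

9090.91


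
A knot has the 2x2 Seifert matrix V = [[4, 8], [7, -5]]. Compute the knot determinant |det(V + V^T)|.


Step 1: Form V + V^T where V = [[4, 8], [7, -5]]
  V^T = [[4, 7], [8, -5]]
  V + V^T = [[8, 15], [15, -10]]
Step 2: det(V + V^T) = 8*(-10) - 15*15
  = -80 - 225 = -305
Step 3: Knot determinant = |det(V + V^T)| = |-305| = 305

305


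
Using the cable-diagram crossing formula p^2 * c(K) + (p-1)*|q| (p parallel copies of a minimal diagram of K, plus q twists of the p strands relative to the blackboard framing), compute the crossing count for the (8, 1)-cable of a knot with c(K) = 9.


Step 1: Each of the c(K) crossings of the companion diagram becomes p*p = p^2 crossings among the p parallel strands, and each of the |q| twists s_1 s_2 ... s_(p-1) adds (p-1) crossings.
  Crossings = p^2 * c(K) + (p-1)*|q|
Step 2: = 8^2 * 9 + (8-1)*1
Step 3: = 64*9 + 7*1
Step 4: = 576 + 7 = 583

583


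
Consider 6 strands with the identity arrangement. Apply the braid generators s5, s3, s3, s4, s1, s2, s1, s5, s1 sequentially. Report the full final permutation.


Starting with identity [1, 2, 3, 4, 5, 6].
Apply generators in sequence:
  After s5: [1, 2, 3, 4, 6, 5]
  After s3: [1, 2, 4, 3, 6, 5]
  After s3: [1, 2, 3, 4, 6, 5]
  After s4: [1, 2, 3, 6, 4, 5]
  After s1: [2, 1, 3, 6, 4, 5]
  After s2: [2, 3, 1, 6, 4, 5]
  After s1: [3, 2, 1, 6, 4, 5]
  After s5: [3, 2, 1, 6, 5, 4]
  After s1: [2, 3, 1, 6, 5, 4]
Final permutation: [2, 3, 1, 6, 5, 4]

[2, 3, 1, 6, 5, 4]


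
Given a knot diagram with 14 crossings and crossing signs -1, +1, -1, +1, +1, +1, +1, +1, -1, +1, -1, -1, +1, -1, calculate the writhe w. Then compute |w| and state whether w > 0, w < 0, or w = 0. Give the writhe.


Step 1: Count positive crossings (+1).
Positive crossings: 8
Step 2: Count negative crossings (-1).
Negative crossings: 6
Step 3: Writhe = (positive) - (negative)
w = 8 - 6 = 2
Step 4: |w| = 2, and w is positive

2


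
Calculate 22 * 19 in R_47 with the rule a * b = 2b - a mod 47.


22 * 19 = 2*19 - 22 mod 47
= 38 - 22 mod 47
= 16 mod 47 = 16

16


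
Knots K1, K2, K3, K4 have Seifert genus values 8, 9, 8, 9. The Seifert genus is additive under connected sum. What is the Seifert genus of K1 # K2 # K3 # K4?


The Seifert genus is additive under connected sum.
Seifert genus(K1 # K2 # K3 # K4) = (8) + (9) + (8) + (9)
= 34

34


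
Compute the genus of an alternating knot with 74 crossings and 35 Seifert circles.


For alternating knots, g = (c - s + 1)/2.
= (74 - 35 + 1)/2
= 40/2 = 20

20


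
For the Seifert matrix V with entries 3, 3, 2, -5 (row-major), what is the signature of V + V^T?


Step 1: V + V^T = [[6, 5], [5, -10]]
Step 2: trace = -4, det = -85
Step 3: Discriminant = (-4)^2 - 4*(-85) = 356
Step 4: Eigenvalues: 7.43398, -11.434
Step 5: Signature = (# positive eigenvalues) - (# negative eigenvalues) = 0

0


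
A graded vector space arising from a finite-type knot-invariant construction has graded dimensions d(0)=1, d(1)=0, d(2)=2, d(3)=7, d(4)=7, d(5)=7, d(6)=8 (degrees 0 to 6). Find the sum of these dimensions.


Total dimension = d(0) + d(1) + ... + d(6)
= 1 + 0 + 2 + 7 + 7 + 7 + 8
= 32

32


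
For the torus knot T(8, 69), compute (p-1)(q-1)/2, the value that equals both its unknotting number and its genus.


For a torus knot T(p,q), both the unknotting number and genus equal (p-1)(q-1)/2.
= (8-1)(69-1)/2
= 7*68/2
= 476/2 = 238

238


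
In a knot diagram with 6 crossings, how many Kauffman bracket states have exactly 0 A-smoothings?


We choose which 0 of 6 crossings get A-smoothings.
C(6, 0) = 6! / (0! * 6!)
= 1

1


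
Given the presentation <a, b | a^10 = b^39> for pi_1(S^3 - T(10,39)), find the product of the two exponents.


The relation is a^10 = b^39.
Product of exponents = 10 * 39
= 390

390


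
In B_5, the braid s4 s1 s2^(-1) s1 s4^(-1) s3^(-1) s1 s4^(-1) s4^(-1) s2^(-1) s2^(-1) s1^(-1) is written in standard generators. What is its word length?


The word length counts the number of generators (including inverses).
Listing each generator: s4, s1, s2^(-1), s1, s4^(-1), s3^(-1), s1, s4^(-1), s4^(-1), s2^(-1), s2^(-1), s1^(-1)
There are 12 generators in this braid word.

12


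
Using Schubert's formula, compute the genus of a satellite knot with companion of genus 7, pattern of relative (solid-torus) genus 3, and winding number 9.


Schubert: g(satellite) = g_rel(pattern) + |winding| * g(companion),
where g_rel(pattern) is the genus of the pattern relative to the solid torus.
= 3 + 9 * 7
= 3 + 63 = 66

66


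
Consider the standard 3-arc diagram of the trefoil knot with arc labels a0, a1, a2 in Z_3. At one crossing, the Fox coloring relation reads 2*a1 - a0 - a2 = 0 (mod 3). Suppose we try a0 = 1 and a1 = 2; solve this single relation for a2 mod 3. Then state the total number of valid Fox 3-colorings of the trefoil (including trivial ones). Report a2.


Step 1: Apply the given crossing relation 2*a1 - a0 - a2 = 0 (mod 3).
  a2 = 2*a1 - a0 mod 3
  a2 = 2*2 - 1 mod 3
  a2 = 4 - 1 mod 3
  a2 = 3 mod 3 = 0
Step 2: The trefoil has determinant 3.
  Number of Fox p-colorings (p prime) is p^2 if p = 3, else p.
  Since p = 3 divides det = 3, the trefoil is 3-colorable.
  (Indeed for p = 3 any choice of a0, a1 extends to a valid coloring; the trial (a0, a1, a2) = (1, 2, 0) satisfies all three crossing relations.)
  Total colorings = 3^2 = 9
Step 3: a2 = 0, total Fox 3-colorings = 9

0


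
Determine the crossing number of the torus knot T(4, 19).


For a torus knot T(p, q) with gcd(p,q)=1,
the crossing number is min(p*(q-1), q*(p-1)).
p*(q-1) = 4*18 = 72
q*(p-1) = 19*3 = 57
min(72, 57) = 57

57


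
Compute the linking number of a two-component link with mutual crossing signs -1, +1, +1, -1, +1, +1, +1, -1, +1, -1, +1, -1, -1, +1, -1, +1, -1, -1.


Step 1: Count positive crossings: 9
Step 2: Count negative crossings: 9
Step 3: Sum of signs = 9 - 9 = 0
Step 4: Linking number = sum/2 = 0/2 = 0

0


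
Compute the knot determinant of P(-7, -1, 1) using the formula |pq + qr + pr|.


Step 1: Compute pq + qr + pr.
pq = (-7)*(-1) = 7
qr = (-1)*1 = -1
pr = (-7)*1 = -7
pq + qr + pr = 7 + (-1) + (-7) = -1
Step 2: Take absolute value.
det(P(-7,-1,1)) = |-1| = 1

1


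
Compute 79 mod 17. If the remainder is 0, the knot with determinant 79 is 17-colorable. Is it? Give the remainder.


Step 1: A knot is p-colorable if and only if p divides its determinant.
Step 2: Compute 79 mod 17.
79 = 4 * 17 + 11
Step 3: 79 mod 17 = 11
Step 4: The knot is 17-colorable: no

11


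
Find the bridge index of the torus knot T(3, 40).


The bridge number of T(p,q) is min(p,q).
min(3, 40) = 3

3


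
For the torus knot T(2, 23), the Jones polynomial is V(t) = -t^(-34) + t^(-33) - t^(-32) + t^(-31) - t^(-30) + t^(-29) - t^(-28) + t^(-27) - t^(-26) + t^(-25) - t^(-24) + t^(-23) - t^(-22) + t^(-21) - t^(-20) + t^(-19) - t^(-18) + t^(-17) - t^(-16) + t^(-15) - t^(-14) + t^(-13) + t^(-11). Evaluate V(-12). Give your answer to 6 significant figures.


Substituting t = -12 into V(t) = -t^(-34) + t^(-33) - t^(-32) + t^(-31) - t^(-30) + t^(-29) - t^(-28) + t^(-27) - t^(-26) + t^(-25) - t^(-24) + t^(-23) - t^(-22) + t^(-21) - t^(-20) + t^(-19) - t^(-18) + t^(-17) - t^(-16) + t^(-15) - t^(-14) + t^(-13) + t^(-11):
  (-)t^(-34) = -2.0316e-37
  (+)t^(-33) = -2.43792e-36
  (-)t^(-32) = -2.9255e-35
  (+)t^(-31) = -3.5106e-34
  (-)t^(-30) = -4.21272e-33
  (+)t^(-29) = -5.05526e-32
  (-)t^(-28) = -6.06632e-31
  (+)t^(-27) = -7.27958e-30
  (-)t^(-26) = -8.7355e-29
  (+)t^(-25) = -1.04826e-27
  (-)t^(-24) = -1.25791e-26
  (+)t^(-23) = -1.50949e-25
  (-)t^(-22) = -1.81139e-24
  (+)t^(-21) = -2.17367e-23
  (-)t^(-20) = -2.60841e-22
  (+)t^(-19) = -3.13009e-21
  (-)t^(-18) = -3.7561e-20
  (+)t^(-17) = -4.50732e-19
  (-)t^(-16) = -5.40879e-18
  (+)t^(-15) = -6.49055e-17
  (-)t^(-14) = -7.78866e-16
  (+)t^(-13) = -9.34639e-15
  (+)t^(-11) = -1.34588e-12
Sum = (-2.0316e-37) + (-2.43792e-36) + (-2.9255e-35) + (-3.5106e-34) + (-4.21272e-33) + (-5.05526e-32) + (-6.06632e-31) + (-7.27958e-30) + (-8.7355e-29) + (-1.04826e-27) + (-1.25791e-26) + (-1.50949e-25) + (-1.81139e-24) + (-2.17367e-23) + (-2.60841e-22) + (-3.13009e-21) + (-3.7561e-20) + (-4.50732e-19) + (-5.40879e-18) + (-6.49055e-17) + (-7.78866e-16) + (-9.34639e-15) + (-1.34588e-12)
= -1.356075917e-12
Rounded to 6 significant figures: -1.35608e-12

-1.35608e-12


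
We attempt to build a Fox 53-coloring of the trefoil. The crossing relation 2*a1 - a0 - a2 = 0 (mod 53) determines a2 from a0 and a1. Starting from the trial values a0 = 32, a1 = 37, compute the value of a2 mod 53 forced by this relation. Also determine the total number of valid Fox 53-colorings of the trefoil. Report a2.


Step 1: Apply the given crossing relation 2*a1 - a0 - a2 = 0 (mod 53).
  a2 = 2*a1 - a0 mod 53
  a2 = 2*37 - 32 mod 53
  a2 = 74 - 32 mod 53
  a2 = 42 mod 53 = 42
Step 2: The trefoil has determinant 3.
  Number of Fox p-colorings (p prime) is p^2 if p = 3, else p.
  Since 53 does not divide 3, only trivial (constant) colorings exist.
  (So the trial a0 = 32, a1 = 37 with a0 != a1 does NOT extend to a valid coloring of the whole trefoil: the other two crossing relations require 3*(a1 - a0) = 0 (mod 53), which fails.)
  Total colorings = 53
Step 3: a2 = 42, total Fox 53-colorings = 53

42


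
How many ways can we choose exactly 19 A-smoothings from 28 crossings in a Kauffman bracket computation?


We choose which 19 of 28 crossings get A-smoothings.
C(28, 19) = 28! / (19! * 9!)
= 6906900

6906900
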